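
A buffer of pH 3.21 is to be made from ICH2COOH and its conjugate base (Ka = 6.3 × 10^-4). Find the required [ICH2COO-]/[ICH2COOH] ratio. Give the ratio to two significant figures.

pKa = -log(6.3 × 10^-4) = 3.201
pH = pKa + log(r) ⇒ log(r) = 3.21 − 3.201 = +0.009
r = [ICH2COO-]/[ICH2COOH] = 10^(+0.009) = 1.02

ratio = 1.0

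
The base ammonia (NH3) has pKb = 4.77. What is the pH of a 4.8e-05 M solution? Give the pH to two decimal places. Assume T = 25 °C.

NH3 + H2O ⇌ NH4+ + OH-
Kb = 10^(−4.77) = 1.70 × 10^-5
Kb = x²/(4.8e-05 − x) = 1.70 × 10^-5
The 5% rule fails; solving x² + Kb·x − Kb·C₀ = 0 exactly:
x = (−Kb + √(Kb² + 4·Kb·C₀))/2 = 2.13 × 10^-5 M
pOH = 4.67, so pH = 14.00 − pOH = 9.33

pH = 9.33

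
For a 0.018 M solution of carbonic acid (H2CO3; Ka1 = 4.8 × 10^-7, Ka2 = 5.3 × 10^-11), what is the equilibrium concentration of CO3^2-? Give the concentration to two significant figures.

5.3 × 10^-11 M

First ionization gives [H+] ≈ [HCO3-] = 9.30 × 10^-5 M.
Second step: Ka2 = [H+][CO3^2-]/[HCO3-] ≈ [CO3^2-] (since [H+] ≈ [HCO3-]).
So [CO3^2-] ≈ Ka2.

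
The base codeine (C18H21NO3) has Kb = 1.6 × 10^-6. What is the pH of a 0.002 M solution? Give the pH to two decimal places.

pH = 9.75

C18H21NO3 + H2O ⇌ C18H22NO3+ + OH-
From the ICE table, Kb = [OH-]²/(0.002 − [OH-]) = 1.6 × 10^-6.
Since Kb ≪ C₀, [OH-] ≈ √(Kb·C₀) = 5.66 × 10^-5 M.
([OH-]/C₀ = 2.8% < 5%, so the approximation holds.)
pOH = 4.25, so pH = 14.00 − pOH = 9.75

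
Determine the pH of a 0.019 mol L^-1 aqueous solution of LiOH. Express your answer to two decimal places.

LiOH is a strong base; [OH-] = 0.019 M.
pOH = -log(0.019) = 1.72
pH = 14.00 - 1.72 = 12.28

pH = 12.28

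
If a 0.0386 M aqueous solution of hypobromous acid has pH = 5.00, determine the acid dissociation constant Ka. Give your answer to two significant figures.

Ka = 2.6 × 10^-9

[H+] = 10^(-5.00) = 1.00 × 10^-5 M
At equilibrium [HA] = 0.0386 − 1.00 × 10^-5 = 3.86 × 10^-2 M
Ka = [H+][A-]/[HA] = (1.00 × 10^-5)² / 3.86 × 10^-2 = 2.6 × 10^-9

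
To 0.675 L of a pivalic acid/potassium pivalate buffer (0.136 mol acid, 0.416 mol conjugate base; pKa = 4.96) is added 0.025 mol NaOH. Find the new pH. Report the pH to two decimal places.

pH = 5.56

OH- converts (CH3)3CCOOH to (CH3)3CCOO-: (CH3)3CCOOH → 0.111 mol, (CH3)3CCOO- → 0.441 mol.
Henderson–Hasselbalch with mole ratio 0.441/0.111: pH = 4.96 + (+0.599)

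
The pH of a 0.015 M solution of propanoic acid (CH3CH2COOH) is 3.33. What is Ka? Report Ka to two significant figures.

[H+] = 10^(-3.33) = 4.68 × 10^-4 M
At equilibrium [HA] = 0.015 − 4.68 × 10^-4 = 1.45 × 10^-2 M
Ka = [H+][A-]/[HA] = (4.68 × 10^-4)² / 1.45 × 10^-2 = 1.5 × 10^-5

Ka = 1.5 × 10^-5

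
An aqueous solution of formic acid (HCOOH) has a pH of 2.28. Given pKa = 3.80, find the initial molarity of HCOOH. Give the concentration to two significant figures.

[H+] = 10^(-2.28) = 5.25 × 10^-3 M = x
Ka = 10^(−3.80) = 1.58 × 10^-4
Ka = x²/(C₀ − x) ⇒ C₀ = x + x²/Ka
C₀ = 5.25 × 10^-3 + (5.25 × 10^-3)²/(1.58 × 10^-4) = 1.80 × 10^-1 M

C₀ = 1.8 × 10^-1 M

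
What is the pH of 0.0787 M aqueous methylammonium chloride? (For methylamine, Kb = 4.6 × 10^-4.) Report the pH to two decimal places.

CH3NH3+ is the conjugate acid of the weak base CH3NH2.
Ka = Kw/Kb = 1.0×10^-14 / 4.6 × 10^-4 = 2.17 × 10^-11
From the ICE table, Ka = x²/(0.0787 − x) = 2.17 × 10^-11.
Assume x ≪ 0.0787: x ≈ √(2.17 × 10^-11 × 0.0787) = 1.31 × 10^-6 M
(x/C₀ = 0.0017% < 5%, so the approximation holds.)
pH = −log[H+] = −log(1.31 × 10^-6) = 5.88

pH = 5.88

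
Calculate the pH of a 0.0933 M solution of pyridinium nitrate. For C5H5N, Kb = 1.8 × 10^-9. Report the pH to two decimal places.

pH = 3.14

C5H5NH+ is the conjugate acid of the weak base C5H5N.
Ka = Kw/Kb = 1.0×10^-14 / 1.8 × 10^-9 = 5.56 × 10^-6
Ka = x²/(0.0933 − x) = 5.56 × 10^-6
Neglecting x in the denominator: x = √(5.56 × 10^-6 × 0.0933) = 7.20 × 10^-4 M
pH = −log[H+] = −log(7.20 × 10^-4) = 3.14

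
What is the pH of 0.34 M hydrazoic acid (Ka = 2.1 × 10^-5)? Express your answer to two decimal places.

HN3 ⇌ N3- + H+
Ka = x²/(0.34 − x) = 2.1 × 10^-5
Since Ka ≪ C₀, x ≈ √(Ka·C₀) = 2.67 × 10^-3 M.
(x/C₀ = 0.79% < 5%, so the approximation holds.)
pH = −log(2.67 × 10^-3) = 2.57

pH = 2.57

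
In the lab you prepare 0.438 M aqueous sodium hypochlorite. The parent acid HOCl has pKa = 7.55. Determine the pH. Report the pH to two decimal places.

OCl- is the conjugate base of the weak acid HOCl.
Ka = 10^(−7.55) = 2.82 × 10^-8
Kb = Kw/Ka = 1.0×10^-14 / 2.82 × 10^-8 = 3.55 × 10^-7
Kb = [OH-]²/(0.438 − [OH-]) = 3.55 × 10^-7
Since Kb ≪ C₀, [OH-] ≈ √(Kb·C₀) = 3.94 × 10^-4 M.
Check: 0.09% ionized — well under 5%, approximation valid.
pOH = −log(3.94 × 10^-4) = 3.40; pH = 14.00 − 3.40 = 10.60

pH = 10.60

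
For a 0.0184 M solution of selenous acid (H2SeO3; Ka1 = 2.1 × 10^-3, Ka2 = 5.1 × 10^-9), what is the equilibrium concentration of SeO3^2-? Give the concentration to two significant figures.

5.1 × 10^-9 M

First ionization gives [H+] ≈ [HSeO3-] = 5.25 × 10^-3 M.
Second step: Ka2 = [H+][SeO3^2-]/[HSeO3-] ≈ [SeO3^2-] (since [H+] ≈ [HSeO3-]).
So [SeO3^2-] ≈ Ka2.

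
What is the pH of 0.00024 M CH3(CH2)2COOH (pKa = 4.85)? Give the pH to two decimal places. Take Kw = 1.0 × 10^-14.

pH = 4.29

CH3(CH2)2COOH ⇌ CH3(CH2)2COO- + H+
Ka = 10^(−4.85) = 1.41 × 10^-5
Ka = x²/(0.00024 − x) = 1.41 × 10^-5
The 5% rule fails; solving x² + Ka·x − Ka·C₀ = 0 exactly:
x = [−1.41e-05 + √(1.41e-05² + 1.35e-08)]/2 = 5.15 × 10^-5 M
pH = −log(5.15 × 10^-5) = 4.29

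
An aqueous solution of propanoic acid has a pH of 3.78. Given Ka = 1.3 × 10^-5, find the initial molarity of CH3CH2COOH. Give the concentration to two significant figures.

[H+] = 10^(-3.78) = 1.66 × 10^-4 M = x
Ka = x²/(C₀ − x) ⇒ C₀ = x + x²/Ka
C₀ = 1.66 × 10^-4 + (1.66 × 10^-4)²/(1.3 × 10^-5) = 2.29 × 10^-3 M

C₀ = 2.3 × 10^-3 M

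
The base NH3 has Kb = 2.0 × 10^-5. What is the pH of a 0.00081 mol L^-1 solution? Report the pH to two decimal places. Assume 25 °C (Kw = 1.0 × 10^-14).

NH3 + H2O ⇌ NH4+ + OH-
Kb = [OH-]²/(0.00081 − [OH-]) = 2.0 × 10^-5
The 5% rule fails; solving [OH-]² + Kb·[OH-] − Kb·C₀ = 0 exactly:
[OH-] = [−2e-05 + √(2e-05² + 6.48e-08)]/2 = 1.18 × 10^-4 M
pOH = −log(1.18 × 10^-4) = 3.93; pH = 14.00 − 3.93 = 10.07

pH = 10.07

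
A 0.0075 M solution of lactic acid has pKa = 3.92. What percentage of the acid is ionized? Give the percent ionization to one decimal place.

11.9%

CH3CH(OH)COOH ⇌ CH3CH(OH)COO- + H+; let x = [H+] at equilibrium.
Ka = 10^(−3.92) = 1.20 × 10^-4
Solve x² + 0.00012x − 9e-07 = 0 → x = 8.91 × 10^-4 M
Fraction ionized = 8.91 × 10^-4 / 0.0075 = 0.1188 → 11.9%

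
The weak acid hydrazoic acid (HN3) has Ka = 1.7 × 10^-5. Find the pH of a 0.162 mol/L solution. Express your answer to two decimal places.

HN3 ⇌ N3- + H+
Let x = [H+] at equilibrium. Ka = x²/(0.162 − x).
Assume x ≪ 0.162: x ≈ √(1.7 × 10^-5 × 0.162) = 1.66 × 10^-3 M
Check: 1% ionized — well under 5%, approximation valid.
pH = −log[H+] = −log(1.66 × 10^-3) = 2.78

pH = 2.78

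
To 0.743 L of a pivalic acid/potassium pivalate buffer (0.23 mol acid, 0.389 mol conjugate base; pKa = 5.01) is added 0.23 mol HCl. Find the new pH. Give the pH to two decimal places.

Added H+ converts (CH3)3CCOO- to (CH3)3CCOOH: (CH3)3CCOOH → 0.46 mol, (CH3)3CCOO- → 0.159 mol.
Henderson–Hasselbalch with mole ratio 0.159/0.46: pH = 5.01 + (-0.461)

pH = 4.55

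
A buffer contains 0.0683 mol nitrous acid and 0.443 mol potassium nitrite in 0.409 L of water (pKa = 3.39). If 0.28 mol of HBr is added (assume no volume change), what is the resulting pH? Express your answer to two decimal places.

pH = 3.06

Added H+ converts NO2- to HNO2: HNO2 → 0.348 mol, NO2- → 0.163 mol.
pH = pKa + log(n_NO2-/n_HNO2) = 3.39 + log(0.163/0.348) = 3.39 + (-0.329)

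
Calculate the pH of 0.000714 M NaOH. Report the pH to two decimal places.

pH = 10.85

NaOH is a strong base; [OH-] = 0.000714 M.
pOH = -log(0.000714) = 3.15
pH = 14.00 - 3.15 = 10.85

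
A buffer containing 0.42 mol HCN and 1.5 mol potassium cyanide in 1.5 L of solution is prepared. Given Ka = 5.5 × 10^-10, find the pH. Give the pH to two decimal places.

pH = 9.81

pKa = −log(5.5 × 10^-10) = 9.260
pH = pKa + log([A⁻]/[HA]) = 9.260 + log(1.5/0.42)
pH = 9.260 + (+0.553) = 9.81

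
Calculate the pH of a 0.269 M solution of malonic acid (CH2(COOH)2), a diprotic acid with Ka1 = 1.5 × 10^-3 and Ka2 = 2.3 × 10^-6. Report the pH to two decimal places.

Since Ka1 ≫ Ka2, the first ionization dominates [H+].
Ka1 = x²/(0.269 − x) = 1.5 × 10^-3
Solving the quadratic: x = (−Ka1 + √(Ka1² + 4·Ka1·C₀))/2 = 1.94 × 10^-2 M
pH = −log(1.94 × 10^-2) = 1.71

pH = 1.71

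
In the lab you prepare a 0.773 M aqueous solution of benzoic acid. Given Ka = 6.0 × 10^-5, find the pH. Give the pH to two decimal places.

pH = 2.17

C6H5COOH ⇌ C6H5COO- + H+
From the ICE table, Ka = x²/(0.773 − x) = 6.0 × 10^-5.
Assume x ≪ 0.773: x ≈ √(6.0 × 10^-5 × 0.773) = 6.81 × 10^-3 M
Check: 0.88% ionized — well under 5%, approximation valid.
pH = −log[H+] = −log(6.81 × 10^-3) = 2.17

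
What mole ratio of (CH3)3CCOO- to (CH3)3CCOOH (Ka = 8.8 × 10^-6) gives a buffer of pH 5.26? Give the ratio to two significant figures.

pKa = -log(8.8 × 10^-6) = 5.056
pH = pKa + log(r) ⇒ log(r) = 5.26 − 5.056 = +0.204
r = [(CH3)3CCOO-]/[(CH3)3CCOOH] = 10^(+0.204) = 1.6

ratio = 1.6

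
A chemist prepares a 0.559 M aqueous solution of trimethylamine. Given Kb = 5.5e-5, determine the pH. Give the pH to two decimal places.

pH = 11.74

(CH3)3N + H2O ⇌ (CH3)3NH+ + OH-
Kb = [OH-]²/(0.559 − [OH-]) = 5.5 × 10^-5
Since Kb ≪ C₀, [OH-] ≈ √(Kb·C₀) = 5.54 × 10^-3 M.
pOH = 2.26, so pH = 14.00 − pOH = 11.74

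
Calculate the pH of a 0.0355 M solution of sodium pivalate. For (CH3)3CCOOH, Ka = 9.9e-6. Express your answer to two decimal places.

(CH3)3CCOO- is the conjugate base of the weak acid (CH3)3CCOOH.
Kb = Kw/Ka = 1.0×10^-14 / 9.9 × 10^-6 = 1.01 × 10^-9
Kb = [OH-]²/(0.0355 − [OH-]) = 1.01 × 10^-9
Assume [OH-] ≪ 0.0355: [OH-] ≈ √(1.01 × 10^-9 × 0.0355) = 5.99 × 10^-6 M
Check: 0.017% ionized — well under 5%, approximation valid.
pOH = 5.22, so pH = 14.00 − pOH = 8.78

pH = 8.78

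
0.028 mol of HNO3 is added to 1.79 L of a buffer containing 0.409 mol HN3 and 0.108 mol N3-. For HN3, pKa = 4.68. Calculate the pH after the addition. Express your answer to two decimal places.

pH = 3.94

Added H+ converts N3- to HN3: HN3 → 0.437 mol, N3- → 0.08 mol.
Henderson–Hasselbalch with mole ratio 0.08/0.437: pH = 4.68 + (-0.737)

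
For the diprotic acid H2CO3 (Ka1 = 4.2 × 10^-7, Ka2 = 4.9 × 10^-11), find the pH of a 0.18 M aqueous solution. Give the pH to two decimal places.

Ka1 ≫ Ka2, so treat the first dissociation as the only significant source of H+.
Ka1 = x²/(0.18 − x) = 4.2 × 10^-7
x ≈ √(4.2 × 10^-7 × 0.18) = 2.75 × 10^-4 M
pH = −log(2.75 × 10^-4) = 3.56

pH = 3.56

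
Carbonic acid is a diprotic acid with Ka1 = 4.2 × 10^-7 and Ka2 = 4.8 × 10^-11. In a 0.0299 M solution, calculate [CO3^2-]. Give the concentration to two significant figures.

First ionization gives [H+] ≈ [HCO3-] = 1.12 × 10^-4 M.
Second step: Ka2 = [H+][CO3^2-]/[HCO3-] ≈ [CO3^2-] (since [H+] ≈ [HCO3-]).
So [CO3^2-] ≈ Ka2.

4.8 × 10^-11 M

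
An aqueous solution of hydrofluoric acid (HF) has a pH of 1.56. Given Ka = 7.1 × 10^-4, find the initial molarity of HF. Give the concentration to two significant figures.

[H+] = 10^(-1.56) = 2.75 × 10^-2 M = x
Ka = x²/(C₀ − x) ⇒ C₀ = x + x²/Ka
C₀ = 2.75 × 10^-2 + (2.75 × 10^-2)²/(7.1 × 10^-4) = 1.09 M

C₀ = 1.1 M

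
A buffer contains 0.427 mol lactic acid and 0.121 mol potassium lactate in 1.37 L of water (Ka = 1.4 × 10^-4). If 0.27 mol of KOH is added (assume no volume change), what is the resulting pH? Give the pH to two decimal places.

pH = 4.25

OH- converts CH3CH(OH)COOH to CH3CH(OH)COO-: CH3CH(OH)COOH → 0.157 mol, CH3CH(OH)COO- → 0.391 mol.
pKa = −log(1.4 × 10^-4) = 3.854
Henderson–Hasselbalch with mole ratio 0.391/0.157: pH = 3.854 + (+0.396)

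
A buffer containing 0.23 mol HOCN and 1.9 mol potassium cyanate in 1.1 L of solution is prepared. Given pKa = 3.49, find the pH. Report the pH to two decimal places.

pH = 4.41

pH = pKa + log([A⁻]/[HA]) = 3.49 + log(1.9/0.23)
pH = 3.49 + (+0.917) = 4.41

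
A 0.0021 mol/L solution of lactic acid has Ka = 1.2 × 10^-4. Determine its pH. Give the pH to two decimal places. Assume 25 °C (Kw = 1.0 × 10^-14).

pH = 3.35

CH3CH(OH)COOH ⇌ CH3CH(OH)COO- + H+
Let x = [H+] at equilibrium. Ka = x²/(0.0021 − x).
Here C₀/Ka ≈ 17.5, so the small-x approximation fails. Use the quadratic:
x = (−Ka + √(Ka² + 4·Ka·C₀))/2 = 4.46 × 10^-4 M
pH = −log(4.46 × 10^-4) = 3.35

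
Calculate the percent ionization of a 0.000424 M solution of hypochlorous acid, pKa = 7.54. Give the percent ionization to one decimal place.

HOCl ⇌ OCl- + H+; let x = [H+] at equilibrium.
Ka = 10^(−7.54) = 2.88 × 10^-8
x ≈ √(Ka·C₀) = √(2.88 × 10^-8 × 0.000424) = 3.49 × 10^-6 M
Fraction ionized = 3.49 × 10^-6 / 0.000424 = 0.0082 → 0.8%

0.8%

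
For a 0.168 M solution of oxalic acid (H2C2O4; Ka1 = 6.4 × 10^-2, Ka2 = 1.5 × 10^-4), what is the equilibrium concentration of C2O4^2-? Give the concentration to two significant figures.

First ionization gives [H+] ≈ [HC2O4-] = 7.65 × 10^-2 M.
Second step: Ka2 = [H+][C2O4^2-]/[HC2O4-] ≈ [C2O4^2-] (since [H+] ≈ [HC2O4-]).
So [C2O4^2-] ≈ Ka2.

1.5 × 10^-4 M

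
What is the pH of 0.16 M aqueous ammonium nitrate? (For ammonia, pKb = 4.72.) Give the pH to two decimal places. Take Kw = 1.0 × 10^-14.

NH4+ is the conjugate acid of the weak base NH3.
Kb = 10^(−4.72) = 1.91 × 10^-5
Ka = Kw/Kb = 1.0×10^-14 / 1.91 × 10^-5 = 5.24 × 10^-10
From the ICE table, Ka = x²/(0.16 − x) = 5.24 × 10^-10.
Neglecting x in the denominator: x = √(5.24 × 10^-10 × 0.16) = 9.16 × 10^-6 M
pH = −log[H+] = −log(9.16 × 10^-6) = 5.04

pH = 5.04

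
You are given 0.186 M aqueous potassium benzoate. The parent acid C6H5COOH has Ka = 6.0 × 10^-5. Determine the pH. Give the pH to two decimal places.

pH = 8.75

C6H5COO- is the conjugate base of the weak acid C6H5COOH.
Kb = Kw/Ka = 1.0×10^-14 / 6.0 × 10^-5 = 1.67 × 10^-10
Kb = [OH-]²/(0.186 − [OH-]) = 1.67 × 10^-10
Neglecting [OH-] in the denominator: [OH-] = √(1.67 × 10^-10 × 0.186) = 5.57 × 10^-6 M
pOH = −log(5.57 × 10^-6) = 5.25; pH = 14.00 − 5.25 = 8.75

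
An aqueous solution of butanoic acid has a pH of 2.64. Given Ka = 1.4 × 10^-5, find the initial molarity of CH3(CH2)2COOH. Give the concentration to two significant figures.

[H+] = 10^(-2.64) = 2.29 × 10^-3 M = x
Ka = x²/(C₀ − x) ⇒ C₀ = x + x²/Ka
C₀ = 2.29 × 10^-3 + (2.29 × 10^-3)²/(1.4 × 10^-5) = 3.77 × 10^-1 M

C₀ = 3.8 × 10^-1 M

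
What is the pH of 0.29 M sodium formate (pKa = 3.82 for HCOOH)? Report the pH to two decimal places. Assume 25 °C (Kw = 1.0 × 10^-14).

pH = 8.64

HCOO- is the conjugate base of the weak acid HCOOH.
Ka = 10^(−3.82) = 1.51 × 10^-4
Kb = Kw/Ka = 1.0×10^-14 / 1.51 × 10^-4 = 6.62 × 10^-11
From the ICE table, Kb = x²/(0.29 − x) = 6.62 × 10^-11.
Since Kb ≪ C₀, x ≈ √(Kb·C₀) = 4.38 × 10^-6 M.
pOH = −log(4.38 × 10^-6) = 5.36; pH = 14.00 − 5.36 = 8.64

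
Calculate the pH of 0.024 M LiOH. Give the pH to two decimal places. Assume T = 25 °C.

pH = 12.38

LiOH is a strong base; [OH-] = 0.024 M.
pOH = -log(0.024) = 1.62
pH = 14.00 - 1.62 = 12.38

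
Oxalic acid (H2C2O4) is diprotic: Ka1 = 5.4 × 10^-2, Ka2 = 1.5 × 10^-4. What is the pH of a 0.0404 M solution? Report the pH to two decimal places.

Ka1 ≫ Ka2, so treat the first dissociation as the only significant source of H+.
Ka1 = x²/(0.0404 − x) = 5.4 × 10^-2
Solving the quadratic: x = (−Ka1 + √(Ka1² + 4·Ka1·C₀))/2 = 2.69 × 10^-2 M
pH = −log(2.69 × 10^-2) = 1.57

pH = 1.57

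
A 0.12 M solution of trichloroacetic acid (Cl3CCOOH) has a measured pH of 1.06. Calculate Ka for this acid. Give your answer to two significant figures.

Ka = 2.3 × 10^-1

[H+] = 10^(-1.06) = 8.71 × 10^-2 M
At equilibrium [HA] = 0.12 − 8.71 × 10^-2 = 3.29 × 10^-2 M
Ka = [H+][A-]/[HA] = (8.71 × 10^-2)² / 3.29 × 10^-2 = 2.3 × 10^-1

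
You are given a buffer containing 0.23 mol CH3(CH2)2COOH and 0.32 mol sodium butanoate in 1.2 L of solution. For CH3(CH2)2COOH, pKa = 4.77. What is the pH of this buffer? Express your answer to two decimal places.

pH = 4.91

Henderson–Hasselbalch: pH = pKa + log([CH3(CH2)2COO-]/[CH3(CH2)2COOH]) = 4.77 + log(0.32/0.23)
pH = 4.77 + (+0.143) = 4.91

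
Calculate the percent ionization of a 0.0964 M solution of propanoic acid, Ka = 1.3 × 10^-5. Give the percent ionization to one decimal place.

CH3CH2COOH ⇌ CH3CH2COO- + H+; let x = [H+] at equilibrium.
x ≈ √(Ka·C₀) = √(1.3 × 10^-5 × 0.0964) = 1.12 × 10^-3 M
Fraction ionized = 1.12 × 10^-3 / 0.0964 = 0.0116 → 1.2%

1.2%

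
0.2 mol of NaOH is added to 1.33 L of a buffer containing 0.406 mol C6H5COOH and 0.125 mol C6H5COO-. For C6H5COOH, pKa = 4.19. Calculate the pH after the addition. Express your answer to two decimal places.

OH- converts C6H5COOH to C6H5COO-: C6H5COOH → 0.206 mol, C6H5COO- → 0.325 mol.
pH = pKa + log(n_C6H5COO-/n_C6H5COOH) = 4.19 + log(0.325/0.206) = 4.19 + (+0.198)

pH = 4.39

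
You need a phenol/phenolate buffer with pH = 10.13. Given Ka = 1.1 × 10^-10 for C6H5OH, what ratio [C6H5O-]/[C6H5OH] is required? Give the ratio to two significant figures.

pKa = -log(1.1 × 10^-10) = 9.959
pH = pKa + log(r) ⇒ log(r) = 10.13 − 9.959 = +0.171
r = [C6H5O-]/[C6H5OH] = 10^(+0.171) = 1.48

ratio = 1.5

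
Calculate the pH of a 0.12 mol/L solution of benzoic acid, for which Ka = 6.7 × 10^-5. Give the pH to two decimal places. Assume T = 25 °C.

C6H5COOH ⇌ C6H5COO- + H+
Ka = x²/(0.12 − x) = 6.7 × 10^-5
Assume x ≪ 0.12: x ≈ √(6.7 × 10^-5 × 0.12) = 2.84 × 10^-3 M
(x/C₀ = 2.4% < 5%, so the approximation holds.)
pH = −log(2.84 × 10^-3) = 2.55

pH = 2.55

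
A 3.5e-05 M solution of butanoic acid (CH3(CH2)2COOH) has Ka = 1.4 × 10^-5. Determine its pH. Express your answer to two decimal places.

CH3(CH2)2COOH ⇌ CH3(CH2)2COO- + H+
Ka = [H+]²/(3.5e-05 − [H+]) = 1.4 × 10^-5
Here C₀/Ka ≈ 2.5, so the small-[H+] approximation fails. Use the quadratic:
[H+] = [−1.4e-05 + √(1.4e-05² + 1.96e-09)]/2 = 1.62 × 10^-5 M
pH = −log[H+] = −log(1.62 × 10^-5) = 4.79

pH = 4.79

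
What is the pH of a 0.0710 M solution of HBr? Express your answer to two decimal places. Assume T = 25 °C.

pH = 1.15

HBr is a strong acid and dissociates completely, so [H+] = 0.0710 M.
pH = -log(0.071) = 1.15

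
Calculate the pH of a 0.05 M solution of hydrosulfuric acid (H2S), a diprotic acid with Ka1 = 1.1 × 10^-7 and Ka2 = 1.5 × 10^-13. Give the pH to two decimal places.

pH = 4.13

Since Ka1 ≫ Ka2, the first ionization dominates [H+].
Ka1 = x²/(0.05 − x) = 1.1 × 10^-7
x ≈ √(1.1 × 10^-7 × 0.05) = 7.42 × 10^-5 M
pH = −log(7.42 × 10^-5) = 4.13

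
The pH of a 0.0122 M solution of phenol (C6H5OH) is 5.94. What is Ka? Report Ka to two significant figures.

Ka = 1.1 × 10^-10

[H+] = 10^(-5.94) = 1.15 × 10^-6 M
At equilibrium [HA] = 0.0122 − 1.15 × 10^-6 = 1.22 × 10^-2 M
Ka = [H+][A-]/[HA] = (1.15 × 10^-6)² / 1.22 × 10^-2 = 1.1 × 10^-10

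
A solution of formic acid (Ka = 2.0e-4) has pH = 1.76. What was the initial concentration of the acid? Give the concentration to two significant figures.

C₀ = 1.5 M

[H+] = 10^(-1.76) = 1.74 × 10^-2 M = x
Ka = x²/(C₀ − x) ⇒ C₀ = x + x²/Ka
C₀ = 1.74 × 10^-2 + (1.74 × 10^-2)²/(2.0 × 10^-4) = 1.53 M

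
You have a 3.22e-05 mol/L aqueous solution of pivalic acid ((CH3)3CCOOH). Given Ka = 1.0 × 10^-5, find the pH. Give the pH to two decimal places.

pH = 4.87

(CH3)3CCOOH ⇌ (CH3)3CCOO- + H+
Ka = x²/(3.22e-05 − x) = 1.0 × 10^-5
Here C₀/Ka ≈ 3.22, so the small-x approximation fails. Use the quadratic:
x = [−1e-05 + √(1e-05² + 1.29e-09)]/2 = 1.36 × 10^-5 M
pH = −log(1.36 × 10^-5) = 4.87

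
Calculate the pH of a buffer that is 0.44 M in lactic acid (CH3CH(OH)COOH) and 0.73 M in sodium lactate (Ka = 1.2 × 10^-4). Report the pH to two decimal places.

pH = 4.14

pKa = −log(1.2 × 10^-4) = 3.921
Using pH = pKa + log([base]/[acid]) with [base]/[acid] = 0.73/0.44:
pH = 3.921 + (+0.220) = 4.14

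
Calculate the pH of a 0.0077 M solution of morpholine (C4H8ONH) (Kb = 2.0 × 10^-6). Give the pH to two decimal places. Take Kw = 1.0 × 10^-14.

pH = 10.09

C4H8ONH + H2O ⇌ C4H8ONH2+ + OH-
From the ICE table, Kb = [OH-]²/(0.0077 − [OH-]) = 2.0 × 10^-6.
Since Kb ≪ C₀, [OH-] ≈ √(Kb·C₀) = 1.24 × 10^-4 M.
pOH = 3.91, so pH = 14.00 − pOH = 10.09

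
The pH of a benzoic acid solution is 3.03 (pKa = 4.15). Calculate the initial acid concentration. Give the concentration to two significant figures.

C₀ = 1.3 × 10^-2 M

[H+] = 10^(-3.03) = 9.33 × 10^-4 M = x
Ka = 10^(−4.15) = 7.08 × 10^-5
Ka = x²/(C₀ − x) ⇒ C₀ = x + x²/Ka
C₀ = 9.33 × 10^-4 + (9.33 × 10^-4)²/(7.08 × 10^-5) = 1.32 × 10^-2 M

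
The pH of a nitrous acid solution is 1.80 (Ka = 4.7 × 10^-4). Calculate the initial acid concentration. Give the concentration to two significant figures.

[H+] = 10^(-1.80) = 1.58 × 10^-2 M = x
Ka = x²/(C₀ − x) ⇒ C₀ = x + x²/Ka
C₀ = 1.58 × 10^-2 + (1.58 × 10^-2)²/(4.7 × 10^-4) = 5.47 × 10^-1 M

C₀ = 5.5 × 10^-1 M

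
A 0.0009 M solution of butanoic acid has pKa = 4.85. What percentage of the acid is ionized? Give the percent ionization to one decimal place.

CH3(CH2)2COOH ⇌ CH3(CH2)2COO- + H+; let x = [H+] at equilibrium.
Ka = 10^(−4.85) = 1.41 × 10^-5
Ka = x²/(C₀ − x); solving the quadratic gives x = 1.06 × 10^-4 M.
% ionization = x/C₀ × 100% = 1.06 × 10^-4/0.0009 × 100% = 11.8%

11.8%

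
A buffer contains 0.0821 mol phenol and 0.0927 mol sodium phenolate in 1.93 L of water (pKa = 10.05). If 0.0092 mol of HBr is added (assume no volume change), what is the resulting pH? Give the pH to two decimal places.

Added H+ converts C6H5O- to C6H5OH: C6H5OH → 0.0913 mol, C6H5O- → 0.0835 mol.
pH = pKa + log(n_C6H5O-/n_C6H5OH) = 10.05 + log(0.0835/0.0913) = 10.05 + (-0.039)

pH = 10.01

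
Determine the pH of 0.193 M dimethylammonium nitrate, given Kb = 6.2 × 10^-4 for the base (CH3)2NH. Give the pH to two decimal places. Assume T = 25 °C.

pH = 5.75

(CH3)2NH2+ is the conjugate acid of the weak base (CH3)2NH.
Ka = Kw/Kb = 1.0×10^-14 / 6.2 × 10^-4 = 1.61 × 10^-11
Ka = [H+]²/(0.193 − [H+]) = 1.61 × 10^-11
Since Ka ≪ C₀, [H+] ≈ √(Ka·C₀) = 1.76 × 10^-6 M.
([H+]/C₀ = 0.00091% < 5%, so the approximation holds.)
pH = −log[H+] = −log(1.76 × 10^-6) = 5.75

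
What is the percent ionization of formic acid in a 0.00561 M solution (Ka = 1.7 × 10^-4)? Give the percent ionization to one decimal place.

HCOOH ⇌ HCOO- + H+; let x = [H+] at equilibrium.
Solve x² + 0.00017x − 9.54e-07 = 0 → x = 8.95 × 10^-4 M
Fraction ionized = 8.95 × 10^-4 / 0.00561 = 0.1595 → 16.0%

16.0%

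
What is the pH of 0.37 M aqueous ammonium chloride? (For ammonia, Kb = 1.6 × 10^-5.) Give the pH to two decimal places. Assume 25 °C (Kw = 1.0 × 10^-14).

NH4+ is the conjugate acid of the weak base NH3.
Ka = Kw/Kb = 1.0×10^-14 / 1.6 × 10^-5 = 6.25 × 10^-10
From the ICE table, Ka = x²/(0.37 − x) = 6.25 × 10^-10.
Assume x ≪ 0.37: x ≈ √(6.25 × 10^-10 × 0.37) = 1.52 × 10^-5 M
(x/C₀ = 0.0041% < 5%, so the approximation holds.)
pH = −log(1.52 × 10^-5) = 4.82

pH = 4.82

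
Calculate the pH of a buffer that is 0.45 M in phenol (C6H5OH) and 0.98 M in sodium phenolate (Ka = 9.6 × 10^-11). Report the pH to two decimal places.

pH = 10.36

pKa = −log(9.6 × 10^-11) = 10.018
Using pH = pKa + log([base]/[acid]) with [base]/[acid] = 0.98/0.45:
pH = 10.018 + (+0.338) = 10.36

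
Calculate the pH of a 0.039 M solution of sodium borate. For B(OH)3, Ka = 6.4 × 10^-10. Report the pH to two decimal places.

B(OH)4- is the conjugate base of the weak acid B(OH)3.
Kb = Kw/Ka = 1.0×10^-14 / 6.4 × 10^-10 = 1.56 × 10^-5
From the ICE table, Kb = x²/(0.039 − x) = 1.56 × 10^-5.
Assume x ≪ 0.039: x ≈ √(1.56 × 10^-5 × 0.039) = 7.80 × 10^-4 M
(x/C₀ = 2% < 5%, so the approximation holds.)
pOH = −log(7.80 × 10^-4) = 3.11; pH = 14.00 − 3.11 = 10.89

pH = 10.89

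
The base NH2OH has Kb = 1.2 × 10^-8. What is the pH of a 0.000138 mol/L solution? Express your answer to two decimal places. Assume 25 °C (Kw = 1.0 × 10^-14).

pH = 8.11

NH2OH + H2O ⇌ NH3OH+ + OH-
From the ICE table, Kb = [OH-]²/(0.000138 − [OH-]) = 1.2 × 10^-8.
Neglecting [OH-] in the denominator: [OH-] = √(1.2 × 10^-8 × 0.000138) = 1.29 × 10^-6 M
([OH-]/C₀ = 0.93% < 5%, so the approximation holds.)
pOH = 5.89, so pH = 14.00 − pOH = 8.11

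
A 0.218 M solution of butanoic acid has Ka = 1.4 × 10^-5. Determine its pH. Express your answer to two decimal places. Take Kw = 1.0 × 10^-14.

CH3(CH2)2COOH ⇌ CH3(CH2)2COO- + H+
Ka = x²/(0.218 − x) = 1.4 × 10^-5
Since Ka ≪ C₀, x ≈ √(Ka·C₀) = 1.75 × 10^-3 M.
(x/C₀ = 0.8% < 5%, so the approximation holds.)
pH = −log(1.75 × 10^-3) = 2.76

pH = 2.76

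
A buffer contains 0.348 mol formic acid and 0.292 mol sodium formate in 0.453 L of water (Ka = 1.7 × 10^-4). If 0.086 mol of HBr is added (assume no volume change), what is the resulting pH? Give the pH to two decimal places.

After neutralization: n(HCOOH) = 0.434 mol, n(HCOO-) = 0.206 mol.
pKa = −log(1.7 × 10^-4) = 3.770
pH = pKa + log(n_HCOO-/n_HCOOH) = 3.770 + log(0.206/0.434) = 3.770 + (-0.324)

pH = 3.45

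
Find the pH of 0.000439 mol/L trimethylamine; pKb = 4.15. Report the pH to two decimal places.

(CH3)3N + H2O ⇌ (CH3)3NH+ + OH-
Kb = 10^(−4.15) = 7.08 × 10^-5
From the ICE table, Kb = x²/(0.000439 − x) = 7.08 × 10^-5.
x is not negligible relative to C₀; solve x² + 7.08e-05·x − 3.11e-08 = 0.
x = (−Kb + √(Kb² + 4·Kb·C₀))/2 = 1.44 × 10^-4 M
pOH = 3.84, so pH = 14.00 − pOH = 10.16

pH = 10.16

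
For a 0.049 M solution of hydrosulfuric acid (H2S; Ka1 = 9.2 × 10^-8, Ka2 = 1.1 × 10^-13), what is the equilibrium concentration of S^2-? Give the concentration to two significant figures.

First ionization gives [H+] ≈ [HS-] = 6.71 × 10^-5 M.
Second step: Ka2 = [H+][S^2-]/[HS-] ≈ [S^2-] (since [H+] ≈ [HS-]).
So [S^2-] ≈ Ka2.

1.1 × 10^-13 M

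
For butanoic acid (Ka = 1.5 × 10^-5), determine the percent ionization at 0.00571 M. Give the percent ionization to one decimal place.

5.0%

CH3(CH2)2COOH ⇌ CH3(CH2)2COO- + H+; let x = [H+] at equilibrium.
Ka = x²/(C₀ − x); solving the quadratic gives x = 2.85 × 10^-4 M.
Fraction ionized = 2.85 × 10^-4 / 0.00571 = 0.0499 → 5.0%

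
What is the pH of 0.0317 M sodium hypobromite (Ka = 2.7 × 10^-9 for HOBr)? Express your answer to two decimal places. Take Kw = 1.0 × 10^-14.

OBr- is the conjugate base of the weak acid HOBr.
Kb = Kw/Ka = 1.0×10^-14 / 2.7 × 10^-9 = 3.70 × 10^-6
Kb = x²/(0.0317 − x) = 3.70 × 10^-6
Since Kb ≪ C₀, x ≈ √(Kb·C₀) = 3.42 × 10^-4 M.
Check: 1.1% ionized — well under 5%, approximation valid.
pOH = 3.47, so pH = 14.00 − pOH = 10.53

pH = 10.53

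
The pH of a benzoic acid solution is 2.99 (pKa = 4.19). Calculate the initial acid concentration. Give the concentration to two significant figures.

[H+] = 10^(-2.99) = 1.02 × 10^-3 M = x
Ka = 10^(−4.19) = 6.46 × 10^-5
Ka = x²/(C₀ − x) ⇒ C₀ = x + x²/Ka
C₀ = 1.02 × 10^-3 + (1.02 × 10^-3)²/(6.46 × 10^-5) = 1.71 × 10^-2 M

C₀ = 1.7 × 10^-2 M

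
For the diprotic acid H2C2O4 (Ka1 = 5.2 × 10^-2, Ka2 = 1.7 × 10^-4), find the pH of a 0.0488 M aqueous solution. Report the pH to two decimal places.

pH = 1.51

Ka1 ≫ Ka2, so treat the first dissociation as the only significant source of H+.
Ka1 = x²/(0.0488 − x) = 5.2 × 10^-2
Solving the quadratic: x = (−Ka1 + √(Ka1² + 4·Ka1·C₀))/2 = 3.07 × 10^-2 M
pH = −log(3.07 × 10^-2) = 1.51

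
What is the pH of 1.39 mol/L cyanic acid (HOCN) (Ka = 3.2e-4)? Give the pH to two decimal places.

HOCN ⇌ OCN- + H+
Let x = [H+] at equilibrium. Ka = x²/(1.39 − x).
Neglecting x in the denominator: x = √(3.2 × 10^-4 × 1.39) = 2.11 × 10^-2 M
pH = −log(2.11 × 10^-2) = 1.68

pH = 1.68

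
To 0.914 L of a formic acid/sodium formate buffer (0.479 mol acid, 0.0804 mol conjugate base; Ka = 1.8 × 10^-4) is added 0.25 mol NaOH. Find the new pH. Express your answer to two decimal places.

OH- converts HCOOH to HCOO-: HCOOH → 0.229 mol, HCOO- → 0.33 mol.
pKa = −log(1.8 × 10^-4) = 3.745
pH = pKa + log(n_HCOO-/n_HCOOH) = 3.745 + log(0.33/0.229) = 3.745 + (+0.159)

pH = 3.90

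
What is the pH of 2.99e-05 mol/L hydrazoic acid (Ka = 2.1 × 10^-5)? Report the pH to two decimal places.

HN3 ⇌ N3- + H+
From the ICE table, Ka = [H+]²/(2.99e-05 − [H+]) = 2.1 × 10^-5.
[H+] is not negligible relative to C₀; solve [H+]² + 2.1e-05·[H+] − 6.28e-10 = 0.
[H+] = (−Ka + √(Ka² + 4·Ka·C₀))/2 = 1.67 × 10^-5 M
pH = −log[H+] = −log(1.67 × 10^-5) = 4.78

pH = 4.78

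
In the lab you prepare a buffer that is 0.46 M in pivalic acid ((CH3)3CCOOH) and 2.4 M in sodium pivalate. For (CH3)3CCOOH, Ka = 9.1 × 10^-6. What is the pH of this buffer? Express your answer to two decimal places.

pKa = −log(9.1 × 10^-6) = 5.041
Henderson–Hasselbalch: pH = pKa + log([(CH3)3CCOO-]/[(CH3)3CCOOH]) = 5.041 + log(2.4/0.46)
pH = 5.041 + (+0.717) = 5.76

pH = 5.76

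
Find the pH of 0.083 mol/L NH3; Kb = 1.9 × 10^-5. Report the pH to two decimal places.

NH3 + H2O ⇌ NH4+ + OH-
From the ICE table, Kb = [OH-]²/(0.083 − [OH-]) = 1.9 × 10^-5.
Since Kb ≪ C₀, [OH-] ≈ √(Kb·C₀) = 1.26 × 10^-3 M.
([OH-]/C₀ = 1.5% < 5%, so the approximation holds.)
pOH = 2.90, so pH = 14.00 − pOH = 11.10

pH = 11.10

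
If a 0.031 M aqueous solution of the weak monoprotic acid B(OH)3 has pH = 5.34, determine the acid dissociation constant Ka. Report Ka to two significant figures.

[H+] = 10^(-5.34) = 4.57 × 10^-6 M
At equilibrium [HA] = 0.031 − 4.57 × 10^-6 = 3.10 × 10^-2 M
Ka = [H+][A-]/[HA] = (4.57 × 10^-6)² / 3.10 × 10^-2 = 6.7 × 10^-10

Ka = 6.7 × 10^-10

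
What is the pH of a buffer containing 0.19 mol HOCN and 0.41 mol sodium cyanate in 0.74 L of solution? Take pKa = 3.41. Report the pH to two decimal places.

Henderson–Hasselbalch: pH = pKa + log([OCN-]/[HOCN]) = 3.41 + log(0.41/0.19)
pH = 3.41 + (+0.334) = 3.74

pH = 3.74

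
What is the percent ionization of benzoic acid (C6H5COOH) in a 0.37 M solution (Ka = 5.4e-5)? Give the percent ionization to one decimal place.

1.2%

C6H5COOH ⇌ C6H5COO- + H+; let x = [H+] at equilibrium.
x ≈ √(Ka·C₀) = √(5.4 × 10^-5 × 0.37) = 4.47 × 10^-3 M
Fraction ionized = 4.47 × 10^-3 / 0.37 = 0.0121 → 1.2%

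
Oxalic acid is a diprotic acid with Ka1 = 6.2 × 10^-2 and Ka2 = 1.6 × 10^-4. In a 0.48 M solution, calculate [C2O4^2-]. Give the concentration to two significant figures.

1.6 × 10^-4 M

First ionization gives [H+] ≈ [HC2O4-] = 1.44 × 10^-1 M.
Second step: Ka2 = [H+][C2O4^2-]/[HC2O4-] ≈ [C2O4^2-] (since [H+] ≈ [HC2O4-]).
So [C2O4^2-] ≈ Ka2.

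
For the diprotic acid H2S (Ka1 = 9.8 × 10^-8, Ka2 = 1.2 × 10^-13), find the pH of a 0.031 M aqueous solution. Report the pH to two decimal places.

Ka1 ≫ Ka2, so treat the first dissociation as the only significant source of H+.
Ka1 = x²/(0.031 − x) = 9.8 × 10^-8
x ≈ √(9.8 × 10^-8 × 0.031) = 5.51 × 10^-5 M
pH = −log(5.51 × 10^-5) = 4.26

pH = 4.26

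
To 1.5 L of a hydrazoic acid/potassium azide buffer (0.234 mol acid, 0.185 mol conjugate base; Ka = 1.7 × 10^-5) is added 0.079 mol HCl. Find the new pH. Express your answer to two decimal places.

pH = 4.30

Added H+ converts N3- to HN3: HN3 → 0.313 mol, N3- → 0.106 mol.
pKa = −log(1.7 × 10^-5) = 4.770
pH = pKa + log([A⁻]/[HA]) = 4.770 + log(0.106/0.313) = 4.770 -0.470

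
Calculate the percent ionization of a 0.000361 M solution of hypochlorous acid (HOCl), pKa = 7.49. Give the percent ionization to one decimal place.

0.9%

HOCl ⇌ OCl- + H+; let x = [H+] at equilibrium.
Ka = 10^(−7.49) = 3.24 × 10^-8
x ≈ √(Ka·C₀) = √(3.24 × 10^-8 × 0.000361) = 3.42 × 10^-6 M
% ionization = x/C₀ × 100% = 3.42 × 10^-6/0.000361 × 100% = 0.9%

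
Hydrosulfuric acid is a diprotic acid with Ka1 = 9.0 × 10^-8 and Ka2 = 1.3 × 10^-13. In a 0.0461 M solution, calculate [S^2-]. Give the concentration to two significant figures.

First ionization gives [H+] ≈ [HS-] = 6.44 × 10^-5 M.
Second step: Ka2 = [H+][S^2-]/[HS-] ≈ [S^2-] (since [H+] ≈ [HS-]).
So [S^2-] ≈ Ka2.

1.3 × 10^-13 M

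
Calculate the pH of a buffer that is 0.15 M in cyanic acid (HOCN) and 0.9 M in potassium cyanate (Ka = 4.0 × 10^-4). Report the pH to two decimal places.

pKa = −log(4.0 × 10^-4) = 3.398
Using pH = pKa + log([base]/[acid]) with [base]/[acid] = 0.9/0.15:
pH = 3.398 + (+0.778) = 4.18

pH = 4.18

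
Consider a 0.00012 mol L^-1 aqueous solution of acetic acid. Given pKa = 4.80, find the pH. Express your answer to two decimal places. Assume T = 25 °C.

pH = 4.44

CH3COOH ⇌ CH3COO- + H+
Ka = 10^(−4.80) = 1.58 × 10^-5
Ka = [H+]²/(0.00012 − [H+]) = 1.58 × 10^-5
Here C₀/Ka ≈ 7.59, so the small-[H+] approximation fails. Use the quadratic:
[H+] = (−Ka + √(Ka² + 4·Ka·C₀))/2 = 3.64 × 10^-5 M
pH = −log(3.64 × 10^-5) = 4.44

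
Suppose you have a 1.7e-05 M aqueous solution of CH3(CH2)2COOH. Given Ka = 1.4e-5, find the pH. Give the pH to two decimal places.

CH3(CH2)2COOH ⇌ CH3(CH2)2COO- + H+
From the ICE table, Ka = [H+]²/(1.7e-05 − [H+]) = 1.4 × 10^-5.
[H+] is not negligible relative to C₀; solve [H+]² + 1.4e-05·[H+] − 2.38e-10 = 0.
[H+] = [−1.4e-05 + √(1.4e-05² + 9.52e-10)]/2 = 9.94 × 10^-6 M
pH = −log(9.94 × 10^-6) = 5.00

pH = 5.00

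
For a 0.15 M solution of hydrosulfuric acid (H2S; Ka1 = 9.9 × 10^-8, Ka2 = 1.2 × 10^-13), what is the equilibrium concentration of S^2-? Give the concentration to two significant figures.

First ionization gives [H+] ≈ [HS-] = 1.22 × 10^-4 M.
Second step: Ka2 = [H+][S^2-]/[HS-] ≈ [S^2-] (since [H+] ≈ [HS-]).
So [S^2-] ≈ Ka2.

1.2 × 10^-13 M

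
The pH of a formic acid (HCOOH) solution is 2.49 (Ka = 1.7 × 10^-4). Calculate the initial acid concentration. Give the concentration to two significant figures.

C₀ = 6.5 × 10^-2 M

[H+] = 10^(-2.49) = 3.24 × 10^-3 M = x
Ka = x²/(C₀ − x) ⇒ C₀ = x + x²/Ka
C₀ = 3.24 × 10^-3 + (3.24 × 10^-3)²/(1.7 × 10^-4) = 6.50 × 10^-2 M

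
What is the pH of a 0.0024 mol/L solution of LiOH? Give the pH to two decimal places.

pH = 11.38

LiOH is a strong base; [OH-] = 0.0024 M.
pOH = -log(0.0024) = 2.62
pH = 14.00 - 2.62 = 11.38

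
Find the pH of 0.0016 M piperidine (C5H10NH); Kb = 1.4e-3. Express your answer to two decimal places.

C5H10NH + H2O ⇌ C5H10NH2+ + OH-
From the ICE table, Kb = [OH-]²/(0.0016 − [OH-]) = 1.4 × 10^-3.
[OH-] is not negligible relative to C₀; solve [OH-]² + 0.0014·[OH-] − 2.24e-06 = 0.
[OH-] = (−Kb + √(Kb² + 4·Kb·C₀))/2 = 9.52 × 10^-4 M
pOH = −log(9.52 × 10^-4) = 3.02; pH = 14.00 − 3.02 = 10.98

pH = 10.98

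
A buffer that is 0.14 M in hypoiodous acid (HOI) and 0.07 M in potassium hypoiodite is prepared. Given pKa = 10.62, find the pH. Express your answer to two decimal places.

Using pH = pKa + log([base]/[acid]) with [base]/[acid] = 0.07/0.14:
pH = 10.62 + (-0.301) = 10.32

pH = 10.32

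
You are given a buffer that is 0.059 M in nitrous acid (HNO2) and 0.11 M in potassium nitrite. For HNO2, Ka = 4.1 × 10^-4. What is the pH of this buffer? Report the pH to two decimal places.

pKa = −log(4.1 × 10^-4) = 3.387
pH = pKa + log([A⁻]/[HA]) = 3.387 + log(0.11/0.059)
pH = 3.387 + (+0.271) = 3.66

pH = 3.66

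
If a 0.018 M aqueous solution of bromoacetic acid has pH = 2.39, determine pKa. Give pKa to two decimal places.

pKa = 2.92

[H+] = 10^(-2.39) = 4.07 × 10^-3 M
At equilibrium [HA] = 0.018 − 4.07 × 10^-3 = 1.39 × 10^-2 M
Ka = [H+][A-]/[HA] = (4.07 × 10^-3)² / 1.39 × 10^-2 = 1.19 × 10^-3
pKa = -log(1.19 × 10^-3) = 2.92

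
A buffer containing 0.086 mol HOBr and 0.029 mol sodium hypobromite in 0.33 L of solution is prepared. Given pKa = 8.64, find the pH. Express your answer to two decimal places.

pH = 8.17

Using pH = pKa + log([base]/[acid]) with [base]/[acid] = 0.029/0.086:
pH = 8.64 + (-0.472) = 8.17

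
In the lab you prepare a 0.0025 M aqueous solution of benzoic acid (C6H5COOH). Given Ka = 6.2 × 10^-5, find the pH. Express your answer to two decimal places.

C6H5COOH ⇌ C6H5COO- + H+
From the ICE table, Ka = [H+]²/(0.0025 − [H+]) = 6.2 × 10^-5.
Here C₀/Ka ≈ 40.3, so the small-[H+] approximation fails. Use the quadratic:
[H+] = (−Ka + √(Ka² + 4·Ka·C₀))/2 = 3.64 × 10^-4 M
pH = −log(3.64 × 10^-4) = 3.44

pH = 3.44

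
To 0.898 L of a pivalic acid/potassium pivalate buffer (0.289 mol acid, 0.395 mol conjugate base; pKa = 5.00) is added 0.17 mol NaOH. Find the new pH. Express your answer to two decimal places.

After neutralization: n((CH3)3CCOOH) = 0.119 mol, n((CH3)3CCOO-) = 0.565 mol.
Henderson–Hasselbalch with mole ratio 0.565/0.119: pH = 5.00 + (+0.677)

pH = 5.68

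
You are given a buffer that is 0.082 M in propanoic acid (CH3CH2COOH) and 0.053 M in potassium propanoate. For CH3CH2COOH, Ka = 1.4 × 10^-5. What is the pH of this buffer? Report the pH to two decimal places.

pH = 4.66

pKa = −log(1.4 × 10^-5) = 4.854
pH = pKa + log([A⁻]/[HA]) = 4.854 + log(0.053/0.082)
pH = 4.854 + (-0.190) = 4.66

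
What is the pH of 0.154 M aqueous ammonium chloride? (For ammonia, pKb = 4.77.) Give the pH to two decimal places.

NH4+ is the conjugate acid of the weak base NH3.
Kb = 10^(−4.77) = 1.70 × 10^-5
Ka = Kw/Kb = 1.0×10^-14 / 1.70 × 10^-5 = 5.88 × 10^-10
Ka = [H+]²/(0.154 − [H+]) = 5.88 × 10^-10
Assume [H+] ≪ 0.154: [H+] ≈ √(5.88 × 10^-10 × 0.154) = 9.52 × 10^-6 M
Check: 0.0062% ionized — well under 5%, approximation valid.
pH = −log[H+] = −log(9.52 × 10^-6) = 5.02

pH = 5.02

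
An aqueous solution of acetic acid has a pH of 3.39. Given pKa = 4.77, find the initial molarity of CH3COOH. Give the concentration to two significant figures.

[H+] = 10^(-3.39) = 4.07 × 10^-4 M = x
Ka = 10^(−4.77) = 1.70 × 10^-5
Ka = x²/(C₀ − x) ⇒ C₀ = x + x²/Ka
C₀ = 4.07 × 10^-4 + (4.07 × 10^-4)²/(1.70 × 10^-5) = 1.02 × 10^-2 M

C₀ = 1.0 × 10^-2 M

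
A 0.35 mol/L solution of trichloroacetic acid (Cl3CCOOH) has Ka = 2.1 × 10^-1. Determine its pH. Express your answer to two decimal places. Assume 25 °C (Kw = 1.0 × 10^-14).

Cl3CCOOH ⇌ Cl3CCOO- + H+
From the ICE table, Ka = [H+]²/(0.35 − [H+]) = 2.1 × 10^-1.
The 5% rule fails; solving [H+]² + Ka·[H+] − Ka·C₀ = 0 exactly:
[H+] = (−Ka + √(Ka² + 4·Ka·C₀))/2 = 1.86 × 10^-1 M
pH = −log[H+] = −log(1.86 × 10^-1) = 0.73

pH = 0.73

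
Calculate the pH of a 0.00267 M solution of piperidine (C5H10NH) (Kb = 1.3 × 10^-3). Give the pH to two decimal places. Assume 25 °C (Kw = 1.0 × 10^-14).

C5H10NH + H2O ⇌ C5H10NH2+ + OH-
Kb = [OH-]²/(0.00267 − [OH-]) = 1.3 × 10^-3
The 5% rule fails; solving [OH-]² + Kb·[OH-] − Kb·C₀ = 0 exactly:
[OH-] = (−Kb + √(Kb² + 4·Kb·C₀))/2 = 1.32 × 10^-3 M
pOH = −log(1.32 × 10^-3) = 2.88; pH = 14.00 − 2.88 = 11.12

pH = 11.12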